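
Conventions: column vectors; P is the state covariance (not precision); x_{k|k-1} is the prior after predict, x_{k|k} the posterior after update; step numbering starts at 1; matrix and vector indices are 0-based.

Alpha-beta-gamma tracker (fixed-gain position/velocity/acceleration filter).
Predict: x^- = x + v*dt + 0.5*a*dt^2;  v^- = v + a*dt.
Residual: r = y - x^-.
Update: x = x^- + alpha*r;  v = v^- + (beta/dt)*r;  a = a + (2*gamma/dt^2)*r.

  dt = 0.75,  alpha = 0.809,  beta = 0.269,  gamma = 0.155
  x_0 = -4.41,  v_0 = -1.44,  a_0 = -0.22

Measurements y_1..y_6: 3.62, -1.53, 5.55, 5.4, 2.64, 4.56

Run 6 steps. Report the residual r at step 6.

step 1: x_pred=-5.5519  r=9.1719  x^+=1.8682  v^+=1.6846  a^+=4.8347
step 2: x_pred=4.4914  r=-6.0214  x^+=-0.3799  v^+=3.1510  a^+=1.5162
step 3: x_pred=2.4098  r=3.1402  x^+=4.9502  v^+=5.4145  a^+=3.2469
step 4: x_pred=9.9243  r=-4.5243  x^+=6.2641  v^+=6.2269  a^+=0.7535
step 5: x_pred=11.1462  r=-8.5062  x^+=4.2647  v^+=3.7411  a^+=-3.9344
step 6: x_pred=5.9640  r=-1.4040  x^+=4.8282  v^+=0.2868  a^+=-4.7082

resid = -1.4040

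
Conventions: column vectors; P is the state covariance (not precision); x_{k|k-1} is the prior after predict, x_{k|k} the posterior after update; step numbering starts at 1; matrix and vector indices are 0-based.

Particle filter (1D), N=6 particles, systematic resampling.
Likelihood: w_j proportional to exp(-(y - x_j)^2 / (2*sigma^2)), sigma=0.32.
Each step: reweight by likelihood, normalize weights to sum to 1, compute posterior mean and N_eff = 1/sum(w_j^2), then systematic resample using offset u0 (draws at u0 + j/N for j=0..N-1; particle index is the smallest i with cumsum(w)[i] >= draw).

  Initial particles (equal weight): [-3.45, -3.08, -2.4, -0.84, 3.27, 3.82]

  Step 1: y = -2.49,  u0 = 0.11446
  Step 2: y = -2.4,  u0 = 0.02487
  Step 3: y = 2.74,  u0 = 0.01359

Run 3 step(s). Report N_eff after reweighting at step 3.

step 1: w=[0.0096, 0.1582, 0.8322, 0.0000, 0.0000, 0.0000]  mean=-2.5177  Neff=1.3935  idx=[1, 2, 2, 2, 2, 2]
step 2: w=[0.0205, 0.1959, 0.1959, 0.1959, 0.1959, 0.1959]  mean=-2.4139  Neff=5.2000  idx=[1, 1, 2, 3, 4, 5]
step 3: w=[0.1667, 0.1667, 0.1667, 0.1667, 0.1667, 0.1667]  mean=-2.4000  Neff=6.0000  idx=[0, 1, 2, 3, 4, 5]

N_eff = 6.0000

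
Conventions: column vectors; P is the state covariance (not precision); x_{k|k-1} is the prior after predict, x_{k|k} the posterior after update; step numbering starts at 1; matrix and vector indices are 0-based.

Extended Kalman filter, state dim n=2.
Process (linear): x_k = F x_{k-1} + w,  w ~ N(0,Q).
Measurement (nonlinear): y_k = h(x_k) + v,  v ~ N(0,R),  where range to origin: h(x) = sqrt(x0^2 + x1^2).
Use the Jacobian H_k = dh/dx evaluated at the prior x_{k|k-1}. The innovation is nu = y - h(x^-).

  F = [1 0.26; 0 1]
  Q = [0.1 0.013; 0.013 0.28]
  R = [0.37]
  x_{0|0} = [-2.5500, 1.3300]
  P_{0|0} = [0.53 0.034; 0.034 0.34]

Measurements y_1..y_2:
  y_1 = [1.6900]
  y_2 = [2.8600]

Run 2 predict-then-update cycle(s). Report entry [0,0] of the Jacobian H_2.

H_jac[0,0] = -0.7820

step 1: x^-=[-2.2042, 1.3300]  P^-=[0.6707 0.1354; 0.1354 0.6200]  H_jac=[-0.8562 0.5166]  S=[0.9074]  K=[-0.5558; 0.2252]  nu=[-0.8844]  x^+=[-1.7127, 1.1308]  P^+=[0.3904 0.2490; 0.2490 0.5740]
step 2: x^-=[-1.4187, 1.1308]  P^-=[0.6587 0.4112; 0.4112 0.8540]  H_jac=[-0.7820 0.6233]  S=[0.7037]  K=[-0.3677; 0.2994]  nu=[1.0458]  x^+=[-1.8033, 1.4439]  P^+=[0.5635 0.4887; 0.4887 0.7909]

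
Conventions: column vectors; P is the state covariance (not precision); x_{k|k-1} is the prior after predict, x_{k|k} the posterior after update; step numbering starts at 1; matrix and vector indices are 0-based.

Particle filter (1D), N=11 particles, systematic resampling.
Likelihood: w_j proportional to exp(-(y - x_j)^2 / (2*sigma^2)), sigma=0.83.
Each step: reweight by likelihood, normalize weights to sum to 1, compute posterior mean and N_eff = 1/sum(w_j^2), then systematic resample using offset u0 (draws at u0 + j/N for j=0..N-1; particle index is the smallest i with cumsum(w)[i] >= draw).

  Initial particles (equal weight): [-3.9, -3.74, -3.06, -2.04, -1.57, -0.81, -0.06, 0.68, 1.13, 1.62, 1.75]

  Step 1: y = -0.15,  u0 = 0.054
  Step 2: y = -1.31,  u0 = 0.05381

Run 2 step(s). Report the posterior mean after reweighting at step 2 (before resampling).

step 1: w=[0.0000, 0.0000, 0.0007, 0.0240, 0.0742, 0.2338, 0.3188, 0.1945, 0.0976, 0.0330, 0.0233]  mean=-0.0393  Neff=4.7311  idx=[4, 5, 5, 5, 6, 6, 6, 7, 7, 8, 9]
step 2: w=[0.2094, 0.1834, 0.1834, 0.1834, 0.0707, 0.0707, 0.0707, 0.0124, 0.0124, 0.0029, 0.0004]  mean=-0.7662  Neff=6.2470  idx=[0, 0, 1, 1, 2, 2, 3, 3, 4, 5, 6]

post_mean = -0.7662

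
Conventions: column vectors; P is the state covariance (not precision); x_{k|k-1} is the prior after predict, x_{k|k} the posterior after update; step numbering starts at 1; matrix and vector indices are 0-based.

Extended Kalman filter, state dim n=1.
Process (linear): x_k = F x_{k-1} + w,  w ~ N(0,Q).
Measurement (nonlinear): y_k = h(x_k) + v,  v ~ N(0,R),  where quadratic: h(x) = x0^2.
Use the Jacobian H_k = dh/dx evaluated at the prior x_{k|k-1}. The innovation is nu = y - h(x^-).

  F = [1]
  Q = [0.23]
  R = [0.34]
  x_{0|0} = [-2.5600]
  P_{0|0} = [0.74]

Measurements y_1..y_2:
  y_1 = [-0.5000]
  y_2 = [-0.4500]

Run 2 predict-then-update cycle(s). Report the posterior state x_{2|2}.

x_post = [-0.5668]

step 1: x^-=[-2.5600]  P^-=[0.9700]  H_jac=[-5.1200]  S=[25.7680]  K=[-0.1927]  nu=[-7.0536]  x^+=[-1.2005]  P^+=[0.0128]
step 2: x^-=[-1.2005]  P^-=[0.2428]  H_jac=[-2.4010]  S=[1.7397]  K=[-0.3351]  nu=[-1.8913]  x^+=[-0.5668]  P^+=[0.0475]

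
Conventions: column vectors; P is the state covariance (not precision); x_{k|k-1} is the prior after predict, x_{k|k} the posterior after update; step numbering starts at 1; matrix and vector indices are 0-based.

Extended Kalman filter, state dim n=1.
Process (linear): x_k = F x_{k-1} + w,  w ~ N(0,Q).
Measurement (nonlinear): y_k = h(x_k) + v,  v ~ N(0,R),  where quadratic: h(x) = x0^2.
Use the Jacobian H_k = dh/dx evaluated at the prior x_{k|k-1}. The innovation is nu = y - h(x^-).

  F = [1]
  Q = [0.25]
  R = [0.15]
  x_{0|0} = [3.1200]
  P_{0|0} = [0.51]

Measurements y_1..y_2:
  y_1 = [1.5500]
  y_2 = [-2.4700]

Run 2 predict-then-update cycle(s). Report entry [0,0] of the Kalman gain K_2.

step 1: x^-=[3.1200]  P^-=[0.7600]  H_jac=[6.2400]  S=[29.7426]  K=[0.1594]  nu=[-8.1844]  x^+=[1.8150]  P^+=[0.0038]
step 2: x^-=[1.8150]  P^-=[0.2538]  H_jac=[3.6300]  S=[3.4948]  K=[0.2637]  nu=[-5.7643]  x^+=[0.2952]  P^+=[0.0109]

K[0,0] = 0.2637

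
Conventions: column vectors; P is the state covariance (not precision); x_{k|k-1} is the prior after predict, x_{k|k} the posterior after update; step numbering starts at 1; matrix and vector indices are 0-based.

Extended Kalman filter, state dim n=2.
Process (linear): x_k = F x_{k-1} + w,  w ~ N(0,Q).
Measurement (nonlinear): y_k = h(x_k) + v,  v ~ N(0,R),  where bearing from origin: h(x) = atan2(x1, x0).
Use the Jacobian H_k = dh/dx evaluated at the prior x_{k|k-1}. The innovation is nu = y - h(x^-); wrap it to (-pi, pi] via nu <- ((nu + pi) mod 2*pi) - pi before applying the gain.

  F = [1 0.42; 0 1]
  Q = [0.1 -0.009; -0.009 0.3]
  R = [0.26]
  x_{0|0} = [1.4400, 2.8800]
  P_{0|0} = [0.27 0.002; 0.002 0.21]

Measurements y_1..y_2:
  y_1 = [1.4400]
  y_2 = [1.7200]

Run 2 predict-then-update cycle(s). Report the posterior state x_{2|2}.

x_post = [3.6475, 3.3709]

step 1: x^-=[2.6496, 2.8800]  P^-=[0.4087 0.0812; 0.0812 0.5100]  H_jac=[-0.1881 0.1730]  S=[0.2844]  K=[-0.2208; 0.2565]  nu=[0.6130]  x^+=[2.5142, 3.0372]  P^+=[0.3949 0.0973; 0.0973 0.4913]
step 2: x^-=[3.7899, 3.0372]  P^-=[0.6633 0.2947; 0.2947 0.7913]  H_jac=[-0.1288 0.1607]  S=[0.2792]  K=[-0.1363; 0.3194]  nu=[1.0444]  x^+=[3.6475, 3.3709]  P^+=[0.6581 0.3068; 0.3068 0.7628]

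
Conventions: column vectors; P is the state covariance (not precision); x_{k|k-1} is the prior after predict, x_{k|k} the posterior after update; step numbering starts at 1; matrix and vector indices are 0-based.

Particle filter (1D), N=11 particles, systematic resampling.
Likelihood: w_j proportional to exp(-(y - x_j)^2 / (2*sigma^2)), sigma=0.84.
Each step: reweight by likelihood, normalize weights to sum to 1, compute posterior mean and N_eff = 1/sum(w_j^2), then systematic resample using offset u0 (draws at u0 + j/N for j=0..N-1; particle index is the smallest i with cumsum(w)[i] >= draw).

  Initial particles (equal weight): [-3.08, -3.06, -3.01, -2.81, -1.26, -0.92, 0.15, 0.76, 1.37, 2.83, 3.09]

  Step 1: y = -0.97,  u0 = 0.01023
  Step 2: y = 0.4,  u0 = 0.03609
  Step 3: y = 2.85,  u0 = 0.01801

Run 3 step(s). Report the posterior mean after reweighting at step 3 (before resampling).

post_mean = 0.1455

step 1: w=[0.0157, 0.0166, 0.0192, 0.0333, 0.3460, 0.3666, 0.1510, 0.0440, 0.0076, 0.0000, 0.0000]  mean=-0.9573  Neff=3.5606  idx=[0, 4, 4, 4, 4, 5, 5, 5, 5, 6, 6]
step 2: w=[0.0001, 0.0389, 0.0389, 0.0389, 0.0389, 0.0798, 0.0798, 0.0798, 0.0798, 0.2625, 0.2625]  mean=-0.4114  Neff=5.9055  idx=[1, 4, 5, 6, 8, 9, 9, 9, 10, 10, 10]
step 3: w=[0.0002, 0.0002, 0.0012, 0.0012, 0.0012, 0.1660, 0.1660, 0.1660, 0.1660, 0.1660, 0.1660]  mean=0.1455  Neff=6.0488  idx=[5, 5, 6, 6, 7, 7, 8, 8, 9, 10, 10]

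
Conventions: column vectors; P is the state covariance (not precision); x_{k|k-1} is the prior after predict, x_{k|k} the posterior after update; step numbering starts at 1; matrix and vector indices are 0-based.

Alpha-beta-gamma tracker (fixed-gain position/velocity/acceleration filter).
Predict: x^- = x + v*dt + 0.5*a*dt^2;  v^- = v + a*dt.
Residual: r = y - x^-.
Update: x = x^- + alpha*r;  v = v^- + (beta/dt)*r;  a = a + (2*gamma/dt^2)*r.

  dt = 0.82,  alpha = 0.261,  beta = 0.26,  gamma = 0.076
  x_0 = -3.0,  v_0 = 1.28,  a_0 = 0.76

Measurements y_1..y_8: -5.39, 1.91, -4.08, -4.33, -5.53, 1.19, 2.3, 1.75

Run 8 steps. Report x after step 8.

x_post = -2.2552

step 1: x_pred=-1.6949  r=-3.6951  x^+=-2.6593  v^+=0.7316  a^+=-0.0753
step 2: x_pred=-2.0847  r=3.9947  x^+=-1.0421  v^+=1.9365  a^+=0.8277
step 3: x_pred=0.8241  r=-4.9041  x^+=-0.4559  v^+=1.0602  a^+=-0.2809
step 4: x_pred=0.3191  r=-4.6491  x^+=-0.8943  v^+=-0.6442  a^+=-1.3318
step 5: x_pred=-1.8703  r=-3.6597  x^+=-2.8255  v^+=-2.8966  a^+=-2.1591
step 6: x_pred=-5.9266  r=7.1166  x^+=-4.0692  v^+=-2.4106  a^+=-0.5504
step 7: x_pred=-6.2309  r=8.5309  x^+=-4.0044  v^+=-0.1570  a^+=1.3781
step 8: x_pred=-3.6698  r=5.4198  x^+=-2.2552  v^+=2.6915  a^+=2.6033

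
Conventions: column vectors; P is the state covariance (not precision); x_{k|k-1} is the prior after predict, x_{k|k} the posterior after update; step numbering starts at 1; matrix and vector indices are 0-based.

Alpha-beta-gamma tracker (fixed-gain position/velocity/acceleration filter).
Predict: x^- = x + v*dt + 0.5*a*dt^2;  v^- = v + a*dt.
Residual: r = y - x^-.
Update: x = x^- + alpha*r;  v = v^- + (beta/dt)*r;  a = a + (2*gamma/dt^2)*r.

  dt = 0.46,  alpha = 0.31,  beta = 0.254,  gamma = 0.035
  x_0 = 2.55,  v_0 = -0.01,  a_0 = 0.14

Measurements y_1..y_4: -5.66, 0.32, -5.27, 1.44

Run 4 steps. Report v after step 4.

v_post = -2.2319

step 1: x_pred=2.5602  r=-8.2202  x^+=0.0119  v^+=-4.4846  a^+=-2.5794
step 2: x_pred=-2.3239  r=2.6439  x^+=-1.5043  v^+=-4.2112  a^+=-1.7047
step 3: x_pred=-3.6218  r=-1.6482  x^+=-4.1327  v^+=-5.9055  a^+=-2.2500
step 4: x_pred=-7.0873  r=8.5273  x^+=-4.4438  v^+=-2.2319  a^+=0.5710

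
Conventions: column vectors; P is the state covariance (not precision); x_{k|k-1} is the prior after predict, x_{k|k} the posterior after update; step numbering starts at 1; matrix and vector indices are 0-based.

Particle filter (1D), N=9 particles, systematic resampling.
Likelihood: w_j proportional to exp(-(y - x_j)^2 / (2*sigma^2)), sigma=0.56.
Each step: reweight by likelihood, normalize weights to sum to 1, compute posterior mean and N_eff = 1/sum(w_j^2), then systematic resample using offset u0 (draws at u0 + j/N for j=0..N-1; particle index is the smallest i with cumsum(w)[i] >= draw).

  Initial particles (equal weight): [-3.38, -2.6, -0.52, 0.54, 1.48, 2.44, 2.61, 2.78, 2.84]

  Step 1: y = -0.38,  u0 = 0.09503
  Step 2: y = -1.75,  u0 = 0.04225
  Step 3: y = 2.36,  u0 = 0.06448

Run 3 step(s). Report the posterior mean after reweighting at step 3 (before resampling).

step 1: w=[0.0000, 0.0003, 0.7861, 0.2104, 0.0033, 0.0000, 0.0000, 0.0000, 0.0000]  mean=-0.2911  Neff=1.5102  idx=[2, 2, 2, 2, 2, 2, 2, 3, 3]
step 2: w=[0.1428, 0.1428, 0.1428, 0.1428, 0.1428, 0.1428, 0.1428, 0.0004, 0.0004]  mean=-0.5192  Neff=7.0104  idx=[0, 1, 1, 2, 3, 4, 4, 5, 6]
step 3: w=[0.1111, 0.1111, 0.1111, 0.1111, 0.1111, 0.1111, 0.1111, 0.1111, 0.1111]  mean=-0.5200  Neff=9.0000  idx=[0, 1, 2, 3, 4, 5, 6, 7, 8]

post_mean = -0.5200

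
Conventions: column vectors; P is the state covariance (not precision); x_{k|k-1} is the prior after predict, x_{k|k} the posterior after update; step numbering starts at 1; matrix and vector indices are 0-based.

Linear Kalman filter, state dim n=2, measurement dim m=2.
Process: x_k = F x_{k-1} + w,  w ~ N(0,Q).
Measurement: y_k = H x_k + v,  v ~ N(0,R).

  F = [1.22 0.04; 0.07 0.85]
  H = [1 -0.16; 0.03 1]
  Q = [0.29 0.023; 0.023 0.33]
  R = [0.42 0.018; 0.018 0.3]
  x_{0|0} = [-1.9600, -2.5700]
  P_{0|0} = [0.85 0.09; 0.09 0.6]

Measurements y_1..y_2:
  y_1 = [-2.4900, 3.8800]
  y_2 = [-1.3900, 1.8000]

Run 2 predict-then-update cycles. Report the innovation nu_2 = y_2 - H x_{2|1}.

step 1: x^-=[-2.4940, -2.3217]  P^-=[1.5649 0.2096; 0.2096 0.7784]  S=[1.9377 0.1490; 0.1490 1.0924]  K=[0.7804 0.1284; -0.0115 0.7199]  nu=[-0.3675, 6.2765]  x^+=[-1.9749, 2.2009]  P^+=[0.3369 0.0425; 0.0425 0.2145]
step 2: x^-=[-2.3213, 1.7325]  P^-=[0.7959 0.1032; 0.1032 0.4917]  S=[1.1954 0.0659; 0.0659 0.7986]  K=[0.6461 0.1058; -0.0137 0.6207]  nu=[1.2085, 0.1371]  x^+=[-1.5260, 1.8011]  P^+=[0.2789 0.0350; 0.0350 0.1849]

innov = [1.2085, 0.1371]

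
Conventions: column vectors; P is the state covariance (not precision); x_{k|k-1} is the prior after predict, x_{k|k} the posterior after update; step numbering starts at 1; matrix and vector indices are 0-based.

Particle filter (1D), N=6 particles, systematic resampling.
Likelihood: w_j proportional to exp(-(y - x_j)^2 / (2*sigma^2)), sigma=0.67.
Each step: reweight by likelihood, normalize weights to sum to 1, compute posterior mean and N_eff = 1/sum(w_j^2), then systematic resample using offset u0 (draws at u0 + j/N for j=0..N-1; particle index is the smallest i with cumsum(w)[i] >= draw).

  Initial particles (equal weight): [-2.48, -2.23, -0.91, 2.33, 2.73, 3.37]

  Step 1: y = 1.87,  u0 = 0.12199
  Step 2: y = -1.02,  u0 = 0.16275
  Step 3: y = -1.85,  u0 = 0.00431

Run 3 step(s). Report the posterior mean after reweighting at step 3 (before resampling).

post_mean = 2.3316

step 1: w=[0.0000, 0.0000, 0.0001, 0.6028, 0.3348, 0.0623]  mean=2.5282  Neff=2.0862  idx=[3, 3, 3, 4, 4, 5]
step 2: w=[0.3242, 0.3242, 0.3242, 0.0137, 0.0137, 0.0000]  mean=2.3410  Neff=3.1680  idx=[0, 1, 1, 2, 2, 4]
step 3: w=[0.1992, 0.1992, 0.1992, 0.1992, 0.1992, 0.0040]  mean=2.3316  Neff=5.0400  idx=[0, 0, 1, 2, 3, 4]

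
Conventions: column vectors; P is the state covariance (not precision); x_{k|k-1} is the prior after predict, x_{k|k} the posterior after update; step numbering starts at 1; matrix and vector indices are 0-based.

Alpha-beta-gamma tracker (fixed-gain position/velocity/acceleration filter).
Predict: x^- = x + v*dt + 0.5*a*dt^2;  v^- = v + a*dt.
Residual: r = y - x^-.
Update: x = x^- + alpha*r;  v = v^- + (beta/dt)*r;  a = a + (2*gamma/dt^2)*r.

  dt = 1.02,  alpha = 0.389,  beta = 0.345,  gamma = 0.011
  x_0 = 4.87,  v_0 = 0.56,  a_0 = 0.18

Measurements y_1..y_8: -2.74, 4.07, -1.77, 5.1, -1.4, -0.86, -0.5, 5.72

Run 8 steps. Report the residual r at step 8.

resid = 6.6222

step 1: x_pred=5.5348  r=-8.2748  x^+=2.3159  v^+=-2.0552  a^+=0.0050
step 2: x_pred=0.2222  r=3.8478  x^+=1.7190  v^+=-0.7487  a^+=0.0864
step 3: x_pred=1.0003  r=-2.7703  x^+=-0.0773  v^+=-1.5976  a^+=0.0278
step 4: x_pred=-1.6924  r=6.7924  x^+=0.9499  v^+=0.7282  a^+=0.1714
step 5: x_pred=1.7818  r=-3.1818  x^+=0.5441  v^+=-0.1731  a^+=0.1042
step 6: x_pred=0.4217  r=-1.2817  x^+=-0.0769  v^+=-0.5004  a^+=0.0771
step 7: x_pred=-0.5472  r=0.0472  x^+=-0.5288  v^+=-0.4058  a^+=0.0781
step 8: x_pred=-0.9022  r=6.6222  x^+=1.6738  v^+=1.9136  a^+=0.2181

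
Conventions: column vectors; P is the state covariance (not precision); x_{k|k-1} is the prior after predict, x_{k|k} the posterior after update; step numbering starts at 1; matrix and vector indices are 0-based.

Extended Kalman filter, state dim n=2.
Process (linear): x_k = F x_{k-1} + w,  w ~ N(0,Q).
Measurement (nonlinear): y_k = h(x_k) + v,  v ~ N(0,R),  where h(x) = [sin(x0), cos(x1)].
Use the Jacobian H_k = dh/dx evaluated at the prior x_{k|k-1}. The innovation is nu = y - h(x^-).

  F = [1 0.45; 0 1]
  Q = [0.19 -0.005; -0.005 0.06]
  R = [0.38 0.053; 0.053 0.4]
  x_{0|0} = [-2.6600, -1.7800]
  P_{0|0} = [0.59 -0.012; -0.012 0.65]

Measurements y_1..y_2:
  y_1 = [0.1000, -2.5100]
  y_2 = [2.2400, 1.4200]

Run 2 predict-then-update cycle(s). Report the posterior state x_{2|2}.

x_post = [-4.6845, -3.1877]

step 1: x^-=[-3.4610, -1.7800]  P^-=[0.9008 0.2755; 0.2755 0.7100]  H_jac=[-0.9494 0.0000; 0.0000 0.9782]  S=[1.1920 -0.2029; -0.2029 1.0794]  K=[-0.6973 0.1186; -0.1136 0.6221]  nu=[-0.2140, -2.3023]  x^+=[-3.5849, -3.1880]  P^+=[0.2725 0.0107; 0.0107 0.2482]
step 2: x^-=[-5.0195, -3.1880]  P^-=[0.5224 0.1174; 0.1174 0.3082]  H_jac=[0.3023 0.0000; 0.0000 -0.0464]  S=[0.4277 0.0514; 0.0514 0.4007]  K=[0.3766 -0.0619; 0.0886 -0.0470]  nu=[1.2868, 2.4189]  x^+=[-4.6845, -3.1877]  P^+=[0.4626 0.1032; 0.1032 0.3044]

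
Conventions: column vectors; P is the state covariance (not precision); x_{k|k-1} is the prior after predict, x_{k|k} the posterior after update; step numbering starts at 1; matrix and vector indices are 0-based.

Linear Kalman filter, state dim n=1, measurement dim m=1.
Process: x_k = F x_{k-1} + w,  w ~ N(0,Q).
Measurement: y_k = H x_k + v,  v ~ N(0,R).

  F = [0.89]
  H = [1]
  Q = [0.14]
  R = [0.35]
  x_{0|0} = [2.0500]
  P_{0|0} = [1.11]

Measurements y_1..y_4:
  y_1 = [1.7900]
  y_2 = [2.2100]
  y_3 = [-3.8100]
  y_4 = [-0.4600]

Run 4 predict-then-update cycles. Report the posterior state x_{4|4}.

x_post = [-0.5743]

step 1: x^-=[1.8245]  P^-=[1.0192]  S=[1.3692]  K=[0.7444]  nu=[-0.0345]  x^+=[1.7988]  P^+=[0.2605]
step 2: x^-=[1.6009]  P^-=[0.3464]  S=[0.6964]  K=[0.4974]  nu=[0.6091]  x^+=[1.9039]  P^+=[0.1741]
step 3: x^-=[1.6945]  P^-=[0.2779]  S=[0.6279]  K=[0.4426]  nu=[-5.5045]  x^+=[-0.7417]  P^+=[0.1549]
step 4: x^-=[-0.6601]  P^-=[0.2627]  S=[0.6127]  K=[0.4288]  nu=[0.2001]  x^+=[-0.5743]  P^+=[0.1501]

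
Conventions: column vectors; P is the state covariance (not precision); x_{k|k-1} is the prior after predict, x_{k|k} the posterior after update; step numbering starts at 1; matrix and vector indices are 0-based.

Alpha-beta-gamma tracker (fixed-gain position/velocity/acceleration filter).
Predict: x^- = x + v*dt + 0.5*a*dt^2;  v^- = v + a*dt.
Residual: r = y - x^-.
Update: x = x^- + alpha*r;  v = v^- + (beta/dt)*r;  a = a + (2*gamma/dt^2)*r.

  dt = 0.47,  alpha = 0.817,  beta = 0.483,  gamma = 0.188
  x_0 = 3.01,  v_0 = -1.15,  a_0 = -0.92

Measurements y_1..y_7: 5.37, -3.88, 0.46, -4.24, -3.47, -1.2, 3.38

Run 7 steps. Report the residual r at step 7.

resid = 2.6741

step 1: x_pred=2.3679  r=3.0021  x^+=4.8206  v^+=1.5028  a^+=4.1900
step 2: x_pred=5.9897  r=-9.8697  x^+=-2.0738  v^+=-6.6706  a^+=-12.6095
step 3: x_pred=-6.6018  r=7.0618  x^+=-0.8323  v^+=-5.3400  a^+=-0.5895
step 4: x_pred=-3.4072  r=-0.8328  x^+=-4.0876  v^+=-6.4729  a^+=-2.0070
step 5: x_pred=-7.3515  r=3.8815  x^+=-4.1803  v^+=-3.4273  a^+=4.5999
step 6: x_pred=-5.2831  r=4.0831  x^+=-1.9472  v^+=2.9307  a^+=11.5498
step 7: x_pred=0.7059  r=2.6741  x^+=2.8906  v^+=11.1072  a^+=16.1015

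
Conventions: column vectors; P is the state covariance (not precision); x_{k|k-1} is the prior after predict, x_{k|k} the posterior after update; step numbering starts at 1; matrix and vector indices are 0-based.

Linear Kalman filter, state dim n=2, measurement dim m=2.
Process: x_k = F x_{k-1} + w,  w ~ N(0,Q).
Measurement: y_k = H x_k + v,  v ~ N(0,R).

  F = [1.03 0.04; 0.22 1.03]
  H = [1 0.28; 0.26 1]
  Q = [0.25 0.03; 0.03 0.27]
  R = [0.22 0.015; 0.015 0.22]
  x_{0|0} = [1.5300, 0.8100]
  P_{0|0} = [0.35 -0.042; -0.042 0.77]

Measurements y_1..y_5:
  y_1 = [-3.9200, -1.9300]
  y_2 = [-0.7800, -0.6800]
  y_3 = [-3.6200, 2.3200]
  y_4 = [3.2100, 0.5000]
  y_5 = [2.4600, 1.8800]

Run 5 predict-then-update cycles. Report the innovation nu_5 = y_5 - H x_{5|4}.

innov = [1.2488, 0.5712]

step 1: x^-=[1.6083, 1.1709]  P^-=[0.6191 0.0961; 0.0961 1.0848]  S=[0.9780 0.5828; 0.5828 1.3966]  K=[0.7332 -0.1219; -0.0861 0.8305]  nu=[-5.8562, -3.5191]  x^+=[-2.2565, -1.2476]  P^+=[0.1768 -0.0618; -0.0618 0.1975]
step 2: x^-=[-2.3741, -1.7815]  P^-=[0.4328 0.0121; 0.0121 0.4601]  S=[0.6956 0.2693; 0.2693 0.7156]  K=[0.6550 -0.0724; -0.0562 0.6685]  nu=[2.0929, 1.7188]  x^+=[-1.1276, -0.7502]  P^+=[0.1561 -0.0467; -0.0467 0.1584]
step 3: x^-=[-1.1914, -1.0208]  P^-=[0.4120 0.0220; 0.0220 0.4244]  S=[0.6776 0.2645; 0.2645 0.6837]  K=[0.6401 -0.0588; -0.0445 0.6463]  nu=[-2.1428, 3.6506]  x^+=[-2.7778, 1.4341]  P^+=[0.1519 -0.0428; -0.0428 0.1527]
step 4: x^-=[-2.8038, 0.8660]  P^-=[0.4079 0.0249; 0.0249 0.4199]  S=[0.6748 0.2653; 0.2653 0.6804]  K=[0.6368 -0.0559; -0.0417 0.6429]  nu=[5.7713, 0.3629]  x^+=[0.8512, 0.8589]  P^+=[0.1510 -0.0420; -0.0420 0.1517]
step 5: x^-=[0.9111, 1.0719]  P^-=[0.4070 0.0255; 0.0255 0.4192]  S=[0.6742 0.2656; 0.2656 0.6800]  K=[0.6361 -0.0553; -0.0410 0.6423]  nu=[1.2488, 0.5712]  x^+=[1.6738, 1.3875]  P^+=[0.1508 -0.0418; -0.0418 0.1516]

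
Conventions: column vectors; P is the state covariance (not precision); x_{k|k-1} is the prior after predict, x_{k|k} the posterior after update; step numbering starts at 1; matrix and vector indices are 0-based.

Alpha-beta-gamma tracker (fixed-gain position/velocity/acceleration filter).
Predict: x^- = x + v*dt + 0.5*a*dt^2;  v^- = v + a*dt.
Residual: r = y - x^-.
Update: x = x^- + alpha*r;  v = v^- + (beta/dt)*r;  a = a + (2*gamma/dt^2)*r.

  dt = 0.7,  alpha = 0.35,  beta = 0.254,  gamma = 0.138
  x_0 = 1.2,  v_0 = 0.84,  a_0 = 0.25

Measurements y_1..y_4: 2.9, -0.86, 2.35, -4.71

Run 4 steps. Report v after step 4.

v_post = -3.5618

step 1: x_pred=1.8492  r=1.0508  x^+=2.2170  v^+=1.3963  a^+=0.8419
step 2: x_pred=3.4007  r=-4.2607  x^+=1.9094  v^+=0.4396  a^+=-1.5580
step 3: x_pred=1.8354  r=0.5146  x^+=2.0155  v^+=-0.4643  a^+=-1.2682
step 4: x_pred=1.3798  r=-6.0898  x^+=-0.7516  v^+=-3.5618  a^+=-4.6983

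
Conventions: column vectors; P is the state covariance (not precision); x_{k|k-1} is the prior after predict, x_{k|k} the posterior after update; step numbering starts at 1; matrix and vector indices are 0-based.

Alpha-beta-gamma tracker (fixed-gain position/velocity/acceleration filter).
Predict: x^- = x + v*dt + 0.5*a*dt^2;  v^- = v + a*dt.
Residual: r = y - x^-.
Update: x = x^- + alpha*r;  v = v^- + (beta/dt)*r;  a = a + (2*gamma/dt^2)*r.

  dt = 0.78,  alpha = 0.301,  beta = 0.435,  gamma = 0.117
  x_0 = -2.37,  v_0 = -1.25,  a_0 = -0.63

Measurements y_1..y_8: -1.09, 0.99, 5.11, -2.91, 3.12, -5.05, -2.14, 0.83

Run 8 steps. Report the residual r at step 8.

step 1: x_pred=-3.5366  r=2.4466  x^+=-2.8002  v^+=-0.3769  a^+=0.3110
step 2: x_pred=-2.9996  r=3.9896  x^+=-1.7987  v^+=2.0906  a^+=1.8455
step 3: x_pred=0.3934  r=4.7166  x^+=1.8131  v^+=6.1605  a^+=3.6596
step 4: x_pred=7.7315  r=-10.6415  x^+=4.5284  v^+=3.0803  a^+=-0.4333
step 5: x_pred=6.7992  r=-3.6792  x^+=5.6918  v^+=0.6904  a^+=-1.8484
step 6: x_pred=5.6680  r=-10.7180  x^+=2.4419  v^+=-6.7287  a^+=-5.9707
step 7: x_pred=-4.6228  r=2.4828  x^+=-3.8755  v^+=-10.0013  a^+=-5.0158
step 8: x_pred=-13.2023  r=14.0323  x^+=-8.9786  v^+=-6.0879  a^+=0.3812

resid = 14.0323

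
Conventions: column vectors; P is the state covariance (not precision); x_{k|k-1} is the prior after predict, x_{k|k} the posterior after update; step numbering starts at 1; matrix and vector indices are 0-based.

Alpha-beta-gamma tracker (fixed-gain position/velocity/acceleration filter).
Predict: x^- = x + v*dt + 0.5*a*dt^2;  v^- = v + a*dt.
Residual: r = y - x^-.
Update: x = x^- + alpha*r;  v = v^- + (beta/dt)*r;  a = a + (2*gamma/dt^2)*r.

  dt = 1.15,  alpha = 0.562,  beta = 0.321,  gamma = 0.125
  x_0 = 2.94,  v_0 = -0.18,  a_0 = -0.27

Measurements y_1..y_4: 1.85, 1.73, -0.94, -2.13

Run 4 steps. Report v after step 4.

v_post = -2.0274

step 1: x_pred=2.5545  r=-0.7045  x^+=2.1586  v^+=-0.6871  a^+=-0.4032
step 2: x_pred=1.1018  r=0.6282  x^+=1.4548  v^+=-0.9754  a^+=-0.2844
step 3: x_pred=0.1450  r=-1.0850  x^+=-0.4648  v^+=-1.6054  a^+=-0.4895
step 4: x_pred=-2.6346  r=0.5046  x^+=-2.3510  v^+=-2.0274  a^+=-0.3941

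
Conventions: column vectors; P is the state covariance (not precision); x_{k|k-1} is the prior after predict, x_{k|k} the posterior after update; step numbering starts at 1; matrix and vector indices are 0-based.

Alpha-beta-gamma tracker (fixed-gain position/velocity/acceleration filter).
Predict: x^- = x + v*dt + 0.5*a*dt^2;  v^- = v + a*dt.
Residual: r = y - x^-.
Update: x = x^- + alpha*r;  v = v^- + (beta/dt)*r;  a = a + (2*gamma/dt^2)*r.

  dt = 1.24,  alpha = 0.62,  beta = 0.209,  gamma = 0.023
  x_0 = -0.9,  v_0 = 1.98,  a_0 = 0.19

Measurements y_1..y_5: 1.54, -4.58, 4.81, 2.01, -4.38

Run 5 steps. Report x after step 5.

step 1: x_pred=1.7013  r=-0.1613  x^+=1.6013  v^+=2.1884  a^+=0.1852
step 2: x_pred=4.4573  r=-9.0373  x^+=-1.1458  v^+=0.8948  a^+=-0.0852
step 3: x_pred=-0.1018  r=4.9118  x^+=2.9435  v^+=1.6170  a^+=0.0618
step 4: x_pred=4.9961  r=-2.9861  x^+=3.1447  v^+=1.1903  a^+=-0.0276
step 5: x_pred=4.5995  r=-8.9795  x^+=-0.9678  v^+=-0.3574  a^+=-0.2962

x_post = -0.9678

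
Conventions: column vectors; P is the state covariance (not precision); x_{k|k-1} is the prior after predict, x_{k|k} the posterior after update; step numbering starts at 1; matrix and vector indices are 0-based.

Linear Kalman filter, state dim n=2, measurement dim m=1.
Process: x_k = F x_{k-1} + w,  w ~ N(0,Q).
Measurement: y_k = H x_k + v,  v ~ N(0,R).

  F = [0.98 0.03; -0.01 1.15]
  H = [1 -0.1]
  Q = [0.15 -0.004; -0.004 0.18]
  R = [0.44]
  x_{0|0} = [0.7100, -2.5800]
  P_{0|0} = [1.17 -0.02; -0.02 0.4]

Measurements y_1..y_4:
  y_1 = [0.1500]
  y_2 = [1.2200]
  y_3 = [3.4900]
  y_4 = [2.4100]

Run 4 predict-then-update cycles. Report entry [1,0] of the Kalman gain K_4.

K[1,0] = -0.0228

step 1: x^-=[0.6184, -2.9741]  P^-=[1.2729 -0.0242; -0.0242 0.7096]  S=[1.7248]  K=[0.7394; -0.0552]  nu=[-0.7658]  x^+=[0.0522, -2.9318]  P^+=[0.3299 0.0462; 0.0462 0.7043]
step 2: x^-=[-0.0368, -3.3721]  P^-=[0.4702 0.0691; 0.0691 1.1104]  S=[0.9075]  K=[0.5105; -0.0463]  nu=[0.9196]  x^+=[0.4327, -3.4147]  P^+=[0.2337 0.0905; 0.0905 1.1085]
step 3: x^-=[0.3216, -3.9312]  P^-=[0.3808 0.1339; 0.1339 1.6439]  S=[0.8104]  K=[0.4533; -0.0376]  nu=[2.7753]  x^+=[1.5796, -4.0356]  P^+=[0.2142 0.1477; 0.1477 1.6428]
step 4: x^-=[1.4270, -4.6567]  P^-=[0.3659 0.2170; 0.2170 2.3492]  S=[0.7860]  K=[0.4379; -0.0228]  nu=[0.5174]  x^+=[1.6535, -4.6685]  P^+=[0.2152 0.2249; 0.2249 2.3488]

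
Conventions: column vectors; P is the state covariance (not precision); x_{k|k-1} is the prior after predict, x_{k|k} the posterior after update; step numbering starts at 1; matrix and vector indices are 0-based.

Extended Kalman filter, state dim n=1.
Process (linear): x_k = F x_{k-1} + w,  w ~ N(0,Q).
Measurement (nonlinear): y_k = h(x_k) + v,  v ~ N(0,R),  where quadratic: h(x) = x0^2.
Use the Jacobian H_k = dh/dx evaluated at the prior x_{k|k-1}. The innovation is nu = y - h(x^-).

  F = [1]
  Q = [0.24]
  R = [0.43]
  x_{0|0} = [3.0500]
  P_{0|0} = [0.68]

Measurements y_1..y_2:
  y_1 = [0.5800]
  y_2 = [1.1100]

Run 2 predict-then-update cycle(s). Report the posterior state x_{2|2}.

x_post = [1.2238]

step 1: x^-=[3.0500]  P^-=[0.9200]  H_jac=[6.1000]  S=[34.6632]  K=[0.1619]  nu=[-8.7225]  x^+=[1.6378]  P^+=[0.0114]
step 2: x^-=[1.6378]  P^-=[0.2514]  H_jac=[3.2756]  S=[3.1276]  K=[0.2633]  nu=[-1.5725]  x^+=[1.2238]  P^+=[0.0346]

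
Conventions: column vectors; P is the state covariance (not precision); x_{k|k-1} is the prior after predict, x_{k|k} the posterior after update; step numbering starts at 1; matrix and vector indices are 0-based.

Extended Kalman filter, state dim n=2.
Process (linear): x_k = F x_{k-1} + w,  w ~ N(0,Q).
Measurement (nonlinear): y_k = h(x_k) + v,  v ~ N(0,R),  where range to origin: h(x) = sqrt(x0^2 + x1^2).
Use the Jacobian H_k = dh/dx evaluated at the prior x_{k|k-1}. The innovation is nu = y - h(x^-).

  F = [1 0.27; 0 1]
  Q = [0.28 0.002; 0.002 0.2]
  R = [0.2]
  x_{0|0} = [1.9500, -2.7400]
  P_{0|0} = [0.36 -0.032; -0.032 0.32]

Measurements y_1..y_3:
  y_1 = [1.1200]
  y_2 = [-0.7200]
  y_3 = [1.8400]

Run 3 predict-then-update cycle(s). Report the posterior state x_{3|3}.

x_post = [1.6841, 0.1973]

step 1: x^-=[1.2102, -2.7400]  P^-=[0.6460 0.0564; 0.0564 0.5200]  H_jac=[0.4040 -0.9147]  S=[0.6989]  K=[0.2997; -0.6480]  nu=[-1.8754]  x^+=[0.6482, -1.5248]  P^+=[0.5833 0.1921; 0.1921 0.2265]
step 2: x^-=[0.2365, -1.5248]  P^-=[0.9835 0.2553; 0.2553 0.4265]  H_jac=[0.1533 -0.9882]  S=[0.5623]  K=[-0.1805; -0.6800]  nu=[-2.2630]  x^+=[0.6450, 0.0141]  P^+=[0.9652 0.1863; 0.1863 0.1665]
step 3: x^-=[0.6488, 0.0141]  P^-=[1.3580 0.2332; 0.2332 0.3665]  H_jac=[0.9998 0.0217]  S=[1.5676]  K=[0.8693; 0.1538]  nu=[1.1911]  x^+=[1.6841, 0.1973]  P^+=[0.1734 0.0236; 0.0236 0.3294]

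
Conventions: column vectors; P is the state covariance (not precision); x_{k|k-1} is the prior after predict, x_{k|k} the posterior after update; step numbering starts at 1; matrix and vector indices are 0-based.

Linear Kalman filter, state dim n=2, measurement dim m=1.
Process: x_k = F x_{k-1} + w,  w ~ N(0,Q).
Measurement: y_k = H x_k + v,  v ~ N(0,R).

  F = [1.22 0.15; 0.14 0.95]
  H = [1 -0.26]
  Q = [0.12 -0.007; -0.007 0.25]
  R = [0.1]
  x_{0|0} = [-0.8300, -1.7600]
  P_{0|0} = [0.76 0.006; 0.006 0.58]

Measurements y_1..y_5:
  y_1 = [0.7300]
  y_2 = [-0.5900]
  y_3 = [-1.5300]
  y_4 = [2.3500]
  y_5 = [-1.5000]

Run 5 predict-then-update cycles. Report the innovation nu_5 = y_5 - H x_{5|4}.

step 1: x^-=[-1.2766, -1.7882]  P^-=[1.2664 0.2125; 0.2125 0.7899]  S=[1.3093]  K=[0.9250; 0.0055]  nu=[1.5417]  x^+=[0.1495, -1.7798]  P^+=[0.1460 0.2059; 0.2059 0.7899]
step 2: x^-=[-0.0846, -1.6699]  P^-=[0.4305 0.3735; 0.3735 1.0205]  S=[0.4053]  K=[0.8226; 0.2669]  nu=[-0.9396]  x^+=[-0.8575, -1.9206]  P^+=[0.1562 0.2845; 0.2845 0.9917]
step 3: x^-=[-1.3343, -1.9446]  P^-=[0.4790 0.4967; 0.4967 1.2237]  S=[0.4034]  K=[0.8672; 0.4426]  nu=[-0.7013]  x^+=[-1.9425, -2.2551]  P^+=[0.1756 0.3419; 0.3419 1.1447]
step 4: x^-=[-2.7081, -2.4142]  P^-=[0.5323 0.5895; 0.5895 1.3775]  S=[0.4188]  K=[0.9049; 0.5525]  nu=[4.4304]  x^+=[1.3009, 0.0334]  P^+=[0.1893 0.3801; 0.3801 1.2496]
step 5: x^-=[1.5921, 0.2139]  P^-=[0.5690 0.6520; 0.6520 1.4826]  S=[0.4302]  K=[0.9286; 0.6194]  nu=[-3.0365]  x^+=[-1.2277, -1.6670]  P^+=[0.1980 0.4045; 0.4045 1.3175]

innov = [-3.0365]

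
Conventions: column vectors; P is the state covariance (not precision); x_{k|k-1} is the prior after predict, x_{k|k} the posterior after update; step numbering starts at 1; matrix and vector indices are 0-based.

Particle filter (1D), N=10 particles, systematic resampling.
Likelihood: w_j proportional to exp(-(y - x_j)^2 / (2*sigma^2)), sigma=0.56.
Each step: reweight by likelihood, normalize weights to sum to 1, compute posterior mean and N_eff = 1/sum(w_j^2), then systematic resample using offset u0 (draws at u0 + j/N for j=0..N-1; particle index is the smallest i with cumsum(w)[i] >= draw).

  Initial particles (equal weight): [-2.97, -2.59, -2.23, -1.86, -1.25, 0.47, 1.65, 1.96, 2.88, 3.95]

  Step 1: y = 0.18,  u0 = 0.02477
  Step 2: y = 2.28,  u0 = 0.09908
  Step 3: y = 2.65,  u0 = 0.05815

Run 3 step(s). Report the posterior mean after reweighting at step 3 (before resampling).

step 1: w=[0.0000, 0.0000, 0.0001, 0.0014, 0.0403, 0.9180, 0.0335, 0.0067, 0.0000, 0.0000]  mean=0.4468  Neff=1.1826  idx=[4, 5, 5, 5, 5, 5, 5, 5, 5, 5]
step 2: w=[0.0000, 0.1111, 0.1111, 0.1111, 0.1111, 0.1111, 0.1111, 0.1111, 0.1111, 0.1111]  mean=0.4700  Neff=9.0000  idx=[1, 2, 3, 4, 5, 6, 7, 8, 9, 9]
step 3: w=[0.1000, 0.1000, 0.1000, 0.1000, 0.1000, 0.1000, 0.1000, 0.1000, 0.1000, 0.1000]  mean=0.4700  Neff=10.0000  idx=[0, 1, 2, 3, 4, 5, 6, 7, 8, 9]

post_mean = 0.4700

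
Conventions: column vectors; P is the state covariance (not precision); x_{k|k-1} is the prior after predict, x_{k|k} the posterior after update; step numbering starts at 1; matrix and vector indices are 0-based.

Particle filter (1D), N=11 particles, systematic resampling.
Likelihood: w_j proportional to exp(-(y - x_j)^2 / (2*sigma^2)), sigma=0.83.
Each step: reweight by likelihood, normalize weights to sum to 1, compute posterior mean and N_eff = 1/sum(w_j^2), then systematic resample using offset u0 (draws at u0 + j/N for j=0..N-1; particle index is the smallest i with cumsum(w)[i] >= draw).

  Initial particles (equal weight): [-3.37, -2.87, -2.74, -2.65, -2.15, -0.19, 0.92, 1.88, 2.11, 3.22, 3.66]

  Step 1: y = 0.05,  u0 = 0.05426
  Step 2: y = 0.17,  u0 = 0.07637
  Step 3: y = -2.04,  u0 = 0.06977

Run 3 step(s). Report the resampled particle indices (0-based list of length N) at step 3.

resampled_idx = [0, 1, 1, 2, 3, 3, 4, 5, 5, 6, 6]

step 1: w=[0.0001, 0.0012, 0.0021, 0.0029, 0.0174, 0.5603, 0.3373, 0.0514, 0.0269, 0.0004, 0.0000]  mean=0.3039  Neff=2.3182  idx=[5, 5, 5, 5, 5, 5, 6, 6, 6, 6, 7]
step 2: w=[0.1105, 0.1105, 0.1105, 0.1105, 0.1105, 0.1105, 0.0807, 0.0807, 0.0807, 0.0807, 0.0145]  mean=0.1983  Neff=10.0548  idx=[0, 1, 2, 3, 3, 4, 5, 6, 7, 8, 9]
step 3: w=[0.1412, 0.1412, 0.1412, 0.1412, 0.1412, 0.1412, 0.1412, 0.0029, 0.0029, 0.0029, 0.0029]  mean=-0.1770  Neff=7.1652  idx=[0, 1, 1, 2, 3, 3, 4, 5, 5, 6, 6]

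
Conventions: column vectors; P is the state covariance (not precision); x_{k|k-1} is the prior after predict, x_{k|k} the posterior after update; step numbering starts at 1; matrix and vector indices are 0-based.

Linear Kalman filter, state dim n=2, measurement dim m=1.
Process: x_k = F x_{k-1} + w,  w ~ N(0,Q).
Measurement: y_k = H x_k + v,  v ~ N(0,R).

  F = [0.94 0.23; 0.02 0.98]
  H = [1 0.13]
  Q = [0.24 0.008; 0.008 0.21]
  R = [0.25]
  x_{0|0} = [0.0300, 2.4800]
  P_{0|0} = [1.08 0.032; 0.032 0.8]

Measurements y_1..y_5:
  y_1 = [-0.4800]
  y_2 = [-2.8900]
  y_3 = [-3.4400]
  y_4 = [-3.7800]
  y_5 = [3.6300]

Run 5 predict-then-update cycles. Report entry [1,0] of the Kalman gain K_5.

step 1: x^-=[0.5986, 2.4310]  P^-=[1.2504 0.2382; 0.2382 0.9800]  S=[1.5790]  K=[0.8116; 0.2316]  nu=[-1.3946]  x^+=[-0.5332, 2.1080]  P^+=[0.2105 -0.0585; -0.0585 0.8953]
step 2: x^-=[-0.0164, 2.0552]  P^-=[0.4481 0.1596; 0.1596 1.0677]  S=[0.7576]  K=[0.6188; 0.3939]  nu=[-3.1408]  x^+=[-1.9599, 0.8181]  P^+=[0.1580 -0.0250; -0.0250 0.9501]
step 3: x^-=[-1.6542, 0.7626]  P^-=[0.4190 0.2019; 0.2019 1.1216]  S=[0.7405]  K=[0.6013; 0.4696]  nu=[-1.8850]  x^+=[-2.7876, -0.1227]  P^+=[0.1513 -0.0072; -0.0072 0.9583]
step 4: x^-=[-2.6486, -0.1760]  P^-=[0.4212 0.2202; 0.2202 1.1301]  S=[0.7476]  K=[0.6018; 0.4911]  nu=[-1.1085]  x^+=[-3.3157, -0.7203]  P^+=[0.1505 -0.0007; -0.0007 0.9498]
step 5: x^-=[-3.2824, -0.7722]  P^-=[0.4229 0.2243; 0.2243 1.1222]  S=[0.7502]  K=[0.6026; 0.4934]  nu=[7.0128]  x^+=[0.9437, 2.6878]  P^+=[0.1505 0.0012; 0.0012 0.9396]

K[1,0] = 0.4934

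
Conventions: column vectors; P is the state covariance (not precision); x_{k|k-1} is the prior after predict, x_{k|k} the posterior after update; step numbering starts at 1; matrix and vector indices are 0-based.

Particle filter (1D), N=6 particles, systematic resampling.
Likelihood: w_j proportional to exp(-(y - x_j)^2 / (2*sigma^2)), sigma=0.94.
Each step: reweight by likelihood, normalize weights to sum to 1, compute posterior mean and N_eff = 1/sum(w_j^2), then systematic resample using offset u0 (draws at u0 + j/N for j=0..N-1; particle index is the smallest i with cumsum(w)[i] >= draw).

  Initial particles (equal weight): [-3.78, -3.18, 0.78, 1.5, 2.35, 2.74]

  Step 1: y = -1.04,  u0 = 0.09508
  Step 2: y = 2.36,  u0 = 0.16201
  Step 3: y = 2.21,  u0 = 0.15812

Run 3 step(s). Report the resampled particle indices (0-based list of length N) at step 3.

resampled_idx = [1, 3, 3, 4, 5, 5]

step 1: w=[0.0528, 0.2770, 0.5674, 0.0960, 0.0055, 0.0011]  mean=-0.4778  Neff=2.4345  idx=[1, 1, 2, 2, 2, 3]
step 2: w=[0.0000, 0.0000, 0.1754, 0.1754, 0.1754, 0.4739]  mean=1.1212  Neff=3.1562  idx=[2, 3, 4, 5, 5, 5]
step 3: w=[0.0983, 0.0983, 0.0983, 0.2350, 0.2350, 0.2350]  mean=1.2877  Neff=5.1355  idx=[1, 3, 3, 4, 5, 5]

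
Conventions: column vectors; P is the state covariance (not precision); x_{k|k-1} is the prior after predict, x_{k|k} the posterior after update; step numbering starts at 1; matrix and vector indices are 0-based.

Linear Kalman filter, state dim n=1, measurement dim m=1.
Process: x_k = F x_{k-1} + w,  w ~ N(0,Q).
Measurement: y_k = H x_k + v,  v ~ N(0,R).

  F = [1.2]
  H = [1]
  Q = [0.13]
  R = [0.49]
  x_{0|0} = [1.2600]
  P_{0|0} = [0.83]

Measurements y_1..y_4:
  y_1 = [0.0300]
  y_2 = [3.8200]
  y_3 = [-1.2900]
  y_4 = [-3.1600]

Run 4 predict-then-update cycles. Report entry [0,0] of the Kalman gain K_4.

K[0,0] = 0.5035

step 1: x^-=[1.5120]  P^-=[1.3252]  S=[1.8152]  K=[0.7301]  nu=[-1.4820]  x^+=[0.4301]  P^+=[0.3577]
step 2: x^-=[0.5161]  P^-=[0.6451]  S=[1.1351]  K=[0.5683]  nu=[3.3039]  x^+=[2.3938]  P^+=[0.2785]
step 3: x^-=[2.8726]  P^-=[0.5310]  S=[1.0210]  K=[0.5201]  nu=[-4.1626]  x^+=[0.7077]  P^+=[0.2548]
step 4: x^-=[0.8492]  P^-=[0.4970]  S=[0.9870]  K=[0.5035]  nu=[-4.0092]  x^+=[-1.1696]  P^+=[0.2467]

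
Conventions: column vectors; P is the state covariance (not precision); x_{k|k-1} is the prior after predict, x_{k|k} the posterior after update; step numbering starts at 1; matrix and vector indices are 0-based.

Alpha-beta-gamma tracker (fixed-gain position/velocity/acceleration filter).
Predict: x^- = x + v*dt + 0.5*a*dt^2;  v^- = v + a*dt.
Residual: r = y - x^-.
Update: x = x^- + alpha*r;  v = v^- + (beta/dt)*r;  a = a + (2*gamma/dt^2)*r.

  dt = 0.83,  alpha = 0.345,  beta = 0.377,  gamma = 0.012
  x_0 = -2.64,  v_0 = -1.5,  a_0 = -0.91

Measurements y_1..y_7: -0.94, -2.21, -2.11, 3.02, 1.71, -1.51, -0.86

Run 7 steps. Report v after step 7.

v_post = -1.1074

step 1: x_pred=-4.1984  r=3.2584  x^+=-3.0743  v^+=-0.7753  a^+=-0.7965
step 2: x_pred=-3.9921  r=1.7821  x^+=-3.3773  v^+=-0.6269  a^+=-0.7344
step 3: x_pred=-4.1505  r=2.0405  x^+=-3.4466  v^+=-0.3096  a^+=-0.6633
step 4: x_pred=-3.9320  r=6.9520  x^+=-1.5335  v^+=2.2976  a^+=-0.4211
step 5: x_pred=0.2284  r=1.4816  x^+=0.7395  v^+=2.6210  a^+=-0.3695
step 6: x_pred=2.7877  r=-4.2977  x^+=1.3050  v^+=0.3622  a^+=-0.5192
step 7: x_pred=1.4268  r=-2.2868  x^+=0.6379  v^+=-1.1074  a^+=-0.5989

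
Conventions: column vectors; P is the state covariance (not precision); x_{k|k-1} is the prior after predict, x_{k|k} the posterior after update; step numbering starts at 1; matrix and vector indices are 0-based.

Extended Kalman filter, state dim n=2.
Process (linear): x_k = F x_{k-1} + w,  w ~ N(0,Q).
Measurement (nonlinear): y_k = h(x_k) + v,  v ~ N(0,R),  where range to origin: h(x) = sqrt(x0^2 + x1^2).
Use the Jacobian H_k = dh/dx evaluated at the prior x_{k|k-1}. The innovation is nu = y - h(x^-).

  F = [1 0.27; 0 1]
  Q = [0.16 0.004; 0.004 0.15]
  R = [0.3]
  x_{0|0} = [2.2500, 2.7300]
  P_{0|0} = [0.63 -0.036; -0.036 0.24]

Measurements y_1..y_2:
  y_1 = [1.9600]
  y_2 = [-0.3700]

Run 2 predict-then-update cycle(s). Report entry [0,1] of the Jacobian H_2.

step 1: x^-=[2.9871, 2.7300]  P^-=[0.7881 0.0328; 0.0328 0.3900]  H_jac=[0.7382 0.6746]  S=[0.9396]  K=[0.6427; 0.3058]  nu=[-2.0867]  x^+=[1.6460, 2.0919]  P^+=[0.4000 -0.1519; -0.1519 0.3021]
step 2: x^-=[2.2108, 2.0919]  P^-=[0.5000 -0.0663; -0.0663 0.4521]  H_jac=[0.7264 0.6873]  S=[0.7112]  K=[0.4466; 0.3692]  nu=[-3.4137]  x^+=[0.6863, 0.8314]  P^+=[0.3581 -0.1836; -0.1836 0.3552]

H_jac[0,1] = 0.6873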